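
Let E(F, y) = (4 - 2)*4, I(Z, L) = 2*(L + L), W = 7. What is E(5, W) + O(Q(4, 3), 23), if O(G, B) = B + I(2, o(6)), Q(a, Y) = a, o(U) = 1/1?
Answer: 35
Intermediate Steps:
o(U) = 1
I(Z, L) = 4*L (I(Z, L) = 2*(2*L) = 4*L)
E(F, y) = 8 (E(F, y) = 2*4 = 8)
O(G, B) = 4 + B (O(G, B) = B + 4*1 = B + 4 = 4 + B)
E(5, W) + O(Q(4, 3), 23) = 8 + (4 + 23) = 8 + 27 = 35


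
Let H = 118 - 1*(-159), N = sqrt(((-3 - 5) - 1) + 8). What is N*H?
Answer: 277*I ≈ 277.0*I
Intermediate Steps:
N = I (N = sqrt((-8 - 1) + 8) = sqrt(-9 + 8) = sqrt(-1) = I ≈ 1.0*I)
H = 277 (H = 118 + 159 = 277)
N*H = I*277 = 277*I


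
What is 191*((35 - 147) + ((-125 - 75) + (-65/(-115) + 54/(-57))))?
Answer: -26073601/437 ≈ -59665.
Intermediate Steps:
191*((35 - 147) + ((-125 - 75) + (-65/(-115) + 54/(-57)))) = 191*(-112 + (-200 + (-65*(-1/115) + 54*(-1/57)))) = 191*(-112 + (-200 + (13/23 - 18/19))) = 191*(-112 + (-200 - 167/437)) = 191*(-112 - 87567/437) = 191*(-136511/437) = -26073601/437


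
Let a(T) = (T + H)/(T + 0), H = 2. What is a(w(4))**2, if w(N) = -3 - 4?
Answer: 25/49 ≈ 0.51020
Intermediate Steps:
w(N) = -7
a(T) = (2 + T)/T (a(T) = (T + 2)/(T + 0) = (2 + T)/T)
a(w(4))**2 = ((2 - 7)/(-7))**2 = (-1/7*(-5))**2 = (5/7)**2 = 25/49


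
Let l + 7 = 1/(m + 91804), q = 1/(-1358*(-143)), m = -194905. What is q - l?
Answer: 140151466453/20021595594 ≈ 7.0000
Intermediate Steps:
q = 1/194194 ≈ 5.1495e-6
l = -721708/103101 (l = -7 + 1/(-194905 + 91804) = -7 + 1/(-103101) = -7 - 1/103101 = -721708/103101 ≈ -7.0000)
q - l = 1/194194 - 1*(-721708/103101) = 1/194194 + 721708/103101 = 140151466453/20021595594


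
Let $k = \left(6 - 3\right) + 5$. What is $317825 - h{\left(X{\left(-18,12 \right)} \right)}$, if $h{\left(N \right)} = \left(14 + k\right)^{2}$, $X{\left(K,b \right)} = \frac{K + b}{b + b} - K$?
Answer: $317341$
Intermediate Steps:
$k = 8$ ($k = 3 + 5 = 8$)
$X{\left(K,b \right)} = - K + \frac{K + b}{2 b}$ ($X{\left(K,b \right)} = \frac{K + b}{2 b} - K = - K + \frac{K + b}{2 b}$)
$h{\left(N \right)} = 484$ ($h{\left(N \right)} = \left(14 + 8\right)^{2} = 22^{2} = 484$)
$317825 - h{\left(X{\left(-18,12 \right)} \right)} = 317825 - 484 = 317341$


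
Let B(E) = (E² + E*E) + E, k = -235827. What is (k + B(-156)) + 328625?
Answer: 141314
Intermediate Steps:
B(E) = E + 2*E² (B(E) = (E² + E²) + E = 2*E² + E = E + 2*E²)
(k + B(-156)) + 328625 = (-235827 - 156*(1 + 2*(-156))) + 328625 = (-235827 - 156*(1 - 312)) + 328625 = (-235827 - 156*(-311)) + 328625 = (-235827 + 48516) + 328625 = -187311 + 328625 = 141314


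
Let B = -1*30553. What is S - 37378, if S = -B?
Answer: -6825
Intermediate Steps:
B = -30553
S = 30553 (S = -1*(-30553) = 30553)
S - 37378 = 30553 - 37378 = -6825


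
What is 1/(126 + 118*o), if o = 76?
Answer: 1/9094 ≈ 0.00010996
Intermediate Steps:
1/(126 + 118*o) = 1/(126 + 118*76) = 1/(126 + 8968) = 1/9094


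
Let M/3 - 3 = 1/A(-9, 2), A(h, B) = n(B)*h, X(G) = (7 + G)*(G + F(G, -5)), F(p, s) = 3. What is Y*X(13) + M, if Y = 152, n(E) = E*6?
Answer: 1751363/36 ≈ 48649.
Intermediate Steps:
n(E) = 6*E
X(G) = (3 + G)*(7 + G) (X(G) = (7 + G)*(G + 3) = (7 + G)*(3 + G) = (3 + G)*(7 + G))
A(h, B) = 6*B*h (A(h, B) = (6*B)*h = 6*B*h)
M = 323/36 (M = 9 + 3/((6*2*(-9))) = 9 + 3/(-108) = 9 + 3*(-1/108) = 9 - 1/36 = 323/36 ≈ 8.9722)
Y*X(13) + M = 152*(21 + 13**2 + 10*13) + 323/36 = 152*(21 + 169 + 130) + 323/36 = 152*320 + 323/36 = 48640 + 323/36 = 1751363/36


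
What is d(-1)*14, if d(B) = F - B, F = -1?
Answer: 0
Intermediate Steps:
d(B) = -1 - B
d(-1)*14 = (-1 - 1*(-1))*14 = (-1 + 1)*14 = 0*14 = 0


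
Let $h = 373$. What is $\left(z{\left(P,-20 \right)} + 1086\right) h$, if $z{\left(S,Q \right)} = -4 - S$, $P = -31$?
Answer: $415149$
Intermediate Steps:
$\left(z{\left(P,-20 \right)} + 1086\right) h = \left(\left(-4 - -31\right) + 1086\right) 373 = \left(\left(-4 + 31\right) + 1086\right) 373 = \left(27 + 1086\right) 373 = 1113 \cdot 373 = 415149$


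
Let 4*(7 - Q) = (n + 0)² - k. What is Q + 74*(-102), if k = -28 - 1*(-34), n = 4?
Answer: -15087/2 ≈ -7543.5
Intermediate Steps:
k = 6 (k = -28 + 34 = 6)
Q = 9/2 (Q = 7 - ((4 + 0)² - 1*6)/4 = 7 - (4² - 6)/4 = 7 - (16 - 6)/4 = 7 - ¼*10 = 7 - 5/2 = 9/2 ≈ 4.5000)
Q + 74*(-102) = 9/2 + 74*(-102) = 9/2 - 7548 = -15087/2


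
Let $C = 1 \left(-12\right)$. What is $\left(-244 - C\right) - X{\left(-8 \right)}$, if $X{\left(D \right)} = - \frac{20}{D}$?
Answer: $- \frac{469}{2} \approx -234.5$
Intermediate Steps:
$C = -12$
$\left(-244 - C\right) - X{\left(-8 \right)} = \left(-244 - -12\right) - - \frac{20}{-8} = \left(-244 + 12\right) - \left(-20\right) \left(- \frac{1}{8}\right) = -232 - \frac{5}{2} = - \frac{469}{2}$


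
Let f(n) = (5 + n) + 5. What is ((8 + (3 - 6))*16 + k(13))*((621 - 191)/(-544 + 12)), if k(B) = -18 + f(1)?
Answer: -15695/266 ≈ -59.004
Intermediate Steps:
f(n) = 10 + n
k(B) = -7 (k(B) = -18 + (10 + 1) = -18 + 11 = -7)
((8 + (3 - 6))*16 + k(13))*((621 - 191)/(-544 + 12)) = ((8 + (3 - 6))*16 - 7)*((621 - 191)/(-544 + 12)) = ((8 - 3)*16 - 7)*(430/(-532)) = (5*16 - 7)*(430*(-1/532)) = (80 - 7)*(-215/266) = 73*(-215/266) = -15695/266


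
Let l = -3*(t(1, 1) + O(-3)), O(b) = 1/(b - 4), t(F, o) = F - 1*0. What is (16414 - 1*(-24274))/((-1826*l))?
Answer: 71204/8217 ≈ 8.6655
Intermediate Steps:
t(F, o) = F (t(F, o) = F + 0 = F)
O(b) = 1/(-4 + b)
l = -18/7 (l = -3*(1 + 1/(-4 - 3)) = -3*(1 + 1/(-7)) = -3*(1 - ⅐) = -3*6/7 = -18/7 ≈ -2.5714)
(16414 - 1*(-24274))/((-1826*l)) = (16414 - 1*(-24274))/((-1826*(-18/7))) = (16414 + 24274)/(32868/7) = 40688*(7/32868) = 71204/8217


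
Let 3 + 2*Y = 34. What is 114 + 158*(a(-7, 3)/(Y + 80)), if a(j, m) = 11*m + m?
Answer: 33150/191 ≈ 173.56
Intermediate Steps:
Y = 31/2 (Y = -3/2 + (½)*34 = -3/2 + 17 = 31/2 ≈ 15.500)
a(j, m) = 12*m
114 + 158*(a(-7, 3)/(Y + 80)) = 114 + 158*((12*3)/(31/2 + 80)) = 114 + 158*(36/(191/2)) = 114 + 158*(36*(2/191)) = 114 + 158*(72/191) = 114 + 11376/191 = 33150/191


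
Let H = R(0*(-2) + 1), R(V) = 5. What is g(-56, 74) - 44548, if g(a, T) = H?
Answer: -44543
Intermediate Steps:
H = 5
g(a, T) = 5
g(-56, 74) - 44548 = 5 - 44548 = -44543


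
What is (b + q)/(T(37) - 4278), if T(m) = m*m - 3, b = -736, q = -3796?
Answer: 1133/728 ≈ 1.5563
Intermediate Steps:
T(m) = -3 + m**2 (T(m) = m**2 - 3 = -3 + m**2)
(b + q)/(T(37) - 4278) = (-736 - 3796)/((-3 + 37**2) - 4278) = -4532/((-3 + 1369) - 4278) = -4532/(1366 - 4278) = -4532/(-2912) = -4532*(-1/2912) = 1133/728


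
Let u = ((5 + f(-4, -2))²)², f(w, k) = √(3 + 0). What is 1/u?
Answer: (5 + √3)⁻⁴ ≈ 0.00048687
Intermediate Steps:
f(w, k) = √3
u = (5 + √3)⁴ (u = ((5 + √3)²)² = (5 + √3)⁴ ≈ 2053.9)
1/u = 1/((5 + √3)⁴) = (5 + √3)⁻⁴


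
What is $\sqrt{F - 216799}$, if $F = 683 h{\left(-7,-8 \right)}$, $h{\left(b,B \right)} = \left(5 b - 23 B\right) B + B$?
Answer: $7 i \sqrt{21151} \approx 1018.0 i$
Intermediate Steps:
$h{\left(b,B \right)} = B + B \left(- 23 B + 5 b\right)$ ($h{\left(b,B \right)} = \left(- 23 B + 5 b\right) B + B = B \left(- 23 B + 5 b\right) + B = B + B \left(- 23 B + 5 b\right)$)
$F = -819600$ ($F = 683 \left(- 8 \left(1 - -184 + 5 \left(-7\right)\right)\right) = 683 \left(- 8 \left(1 + 184 - 35\right)\right) = 683 \left(\left(-8\right) 150\right) = 683 \left(-1200\right) = -819600$)
$\sqrt{F - 216799} = \sqrt{-819600 - 216799} = \sqrt{-1036399} = 7 i \sqrt{21151}$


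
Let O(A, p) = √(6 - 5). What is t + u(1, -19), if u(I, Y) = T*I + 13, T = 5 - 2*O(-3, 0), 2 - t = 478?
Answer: -460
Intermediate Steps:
t = -476 (t = 2 - 1*478 = 2 - 478 = -476)
O(A, p) = 1 (O(A, p) = √1 = 1)
T = 3 (T = 5 - 2*1 = 5 - 2 = 3)
u(I, Y) = 13 + 3*I (u(I, Y) = 3*I + 13 = 13 + 3*I)
t + u(1, -19) = -476 + (13 + 3*1) = -476 + (13 + 3) = -476 + 16 = -460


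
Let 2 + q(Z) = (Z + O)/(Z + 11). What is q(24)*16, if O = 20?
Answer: -416/35 ≈ -11.886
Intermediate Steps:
q(Z) = -2 + (20 + Z)/(11 + Z) (q(Z) = -2 + (Z + 20)/(Z + 11) = -2 + (20 + Z)/(11 + Z))
q(24)*16 = ((-2 - 1*24)/(11 + 24))*16 = ((-2 - 24)/35)*16 = ((1/35)*(-26))*16 = -26/35*16 = -416/35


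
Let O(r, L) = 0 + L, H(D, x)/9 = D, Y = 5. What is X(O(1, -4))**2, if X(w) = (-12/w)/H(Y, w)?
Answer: 1/225 ≈ 0.0044444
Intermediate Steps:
H(D, x) = 9*D
O(r, L) = L
X(w) = -4/(15*w) (X(w) = (-12/w)/((9*5)) = -12/w/45 = -12/w*(1/45) = -4/(15*w))
X(O(1, -4))**2 = (-4/15/(-4))**2 = (-4/15*(-1/4))**2 = (1/15)**2 = 1/225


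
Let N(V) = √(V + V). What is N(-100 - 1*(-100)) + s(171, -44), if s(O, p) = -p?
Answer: 44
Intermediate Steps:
N(V) = √2*√V (N(V) = √(2*V) = √2*√V)
N(-100 - 1*(-100)) + s(171, -44) = √2*√(-100 - 1*(-100)) - 1*(-44) = √2*√(-100 + 100) + 44 = √2*√0 + 44 = √2*0 + 44 = 0 + 44 = 44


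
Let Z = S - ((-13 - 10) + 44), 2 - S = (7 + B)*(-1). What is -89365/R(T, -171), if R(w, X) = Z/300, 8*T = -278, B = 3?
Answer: 8936500/3 ≈ 2.9788e+6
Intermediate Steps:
T = -139/4 (T = (1/8)*(-278) = -139/4 ≈ -34.750)
S = 12 (S = 2 - (7 + 3)*(-1) = 2 - 10*(-1) = 2 - 1*(-10) = 2 + 10 = 12)
Z = -9 (Z = 12 - ((-13 - 10) + 44) = 12 - (-23 + 44) = 12 - 1*21 = 12 - 21 = -9)
R(w, X) = -3/100 (R(w, X) = -9/300 = -9*1/300 = -3/100)
-89365/R(T, -171) = -89365/(-3/100) = -89365*(-100/3) = 8936500/3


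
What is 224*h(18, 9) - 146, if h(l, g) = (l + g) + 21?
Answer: 10606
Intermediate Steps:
h(l, g) = 21 + g + l (h(l, g) = (g + l) + 21 = 21 + g + l)
224*h(18, 9) - 146 = 224*(21 + 9 + 18) - 146 = 224*48 - 146 = 10752 - 146 = 10606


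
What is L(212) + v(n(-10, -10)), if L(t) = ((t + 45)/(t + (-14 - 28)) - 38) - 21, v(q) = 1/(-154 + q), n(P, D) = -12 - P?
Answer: -762379/13260 ≈ -57.495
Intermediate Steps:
L(t) = -59 + (45 + t)/(-42 + t) (L(t) = ((45 + t)/(t - 42) - 38) - 21 = ((45 + t)/(-42 + t) - 38) - 21 = (-38 + (45 + t)/(-42 + t)) - 21 = -59 + (45 + t)/(-42 + t))
L(212) + v(n(-10, -10)) = 29*(87 - 2*212)/(-42 + 212) + 1/(-154 + (-12 - 1*(-10))) = 29*(87 - 424)/170 + 1/(-154 + (-12 + 10)) = 29*(1/170)*(-337) + 1/(-154 - 2) = -9773/170 + 1/(-156) = -9773/170 - 1/156 = -762379/13260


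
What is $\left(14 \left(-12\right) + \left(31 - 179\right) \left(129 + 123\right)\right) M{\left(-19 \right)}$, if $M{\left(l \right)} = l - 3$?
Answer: $824208$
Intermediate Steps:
$M{\left(l \right)} = -3 + l$ ($M{\left(l \right)} = l - 3 = -3 + l$)
$\left(14 \left(-12\right) + \left(31 - 179\right) \left(129 + 123\right)\right) M{\left(-19 \right)} = \left(14 \left(-12\right) + \left(31 - 179\right) \left(129 + 123\right)\right) \left(-3 - 19\right) = \left(-168 - 37296\right) \left(-22\right) = \left(-37464\right) \left(-22\right) = 824208$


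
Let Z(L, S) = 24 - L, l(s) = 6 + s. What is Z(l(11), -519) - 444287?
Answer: -444280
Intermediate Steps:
Z(l(11), -519) - 444287 = (24 - (6 + 11)) - 444287 = (24 - 1*17) - 444287 = (24 - 17) - 444287 = 7 - 444287 = -444280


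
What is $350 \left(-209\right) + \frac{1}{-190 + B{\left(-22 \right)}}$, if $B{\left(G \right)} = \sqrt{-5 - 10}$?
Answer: $- \frac{528362488}{7223} - \frac{i \sqrt{15}}{36115} \approx -73150.0 - 0.00010724 i$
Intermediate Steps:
$B{\left(G \right)} = i \sqrt{15}$ ($B{\left(G \right)} = \sqrt{-15} = i \sqrt{15}$)
$350 \left(-209\right) + \frac{1}{-190 + B{\left(-22 \right)}} = 350 \left(-209\right) + \frac{1}{-190 + i \sqrt{15}} = -73150 + \frac{1}{-190 + i \sqrt{15}}$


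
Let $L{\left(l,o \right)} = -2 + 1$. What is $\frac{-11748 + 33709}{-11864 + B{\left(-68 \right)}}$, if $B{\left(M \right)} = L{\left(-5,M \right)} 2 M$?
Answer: $- \frac{21961}{11728} \approx -1.8725$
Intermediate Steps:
$L{\left(l,o \right)} = -1$
$B{\left(M \right)} = - 2 M$ ($B{\left(M \right)} = \left(-1\right) 2 M = - 2 M$)
$\frac{-11748 + 33709}{-11864 + B{\left(-68 \right)}} = \frac{-11748 + 33709}{-11864 - -136} = \frac{21961}{-11864 + 136} = \frac{21961}{-11728} = 21961 \left(- \frac{1}{11728}\right) = - \frac{21961}{11728}$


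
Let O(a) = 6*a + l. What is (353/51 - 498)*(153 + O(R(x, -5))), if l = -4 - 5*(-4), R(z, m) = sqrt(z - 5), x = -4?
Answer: -4232605/51 - 150270*I/17 ≈ -82992.0 - 8839.4*I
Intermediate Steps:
R(z, m) = sqrt(-5 + z)
l = 16 (l = -4 + 20 = 16)
O(a) = 16 + 6*a (O(a) = 6*a + 16 = 16 + 6*a)
(353/51 - 498)*(153 + O(R(x, -5))) = (353/51 - 498)*(153 + (16 + 6*sqrt(-5 - 4))) = (353*(1/51) - 498)*(153 + (16 + 6*sqrt(-9))) = (353/51 - 498)*(153 + (16 + 6*(3*I))) = -25045*(153 + (16 + 18*I))/51 = -25045*(169 + 18*I)/51 = -4232605/51 - 150270*I/17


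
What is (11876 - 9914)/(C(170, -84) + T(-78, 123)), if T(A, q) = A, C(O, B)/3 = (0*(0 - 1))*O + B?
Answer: -327/55 ≈ -5.9455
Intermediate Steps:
C(O, B) = 3*B (C(O, B) = 3*((0*(0 - 1))*O + B) = 3*((0*(-1))*O + B) = 3*(0*O + B) = 3*(0 + B) = 3*B)
(11876 - 9914)/(C(170, -84) + T(-78, 123)) = (11876 - 9914)/(3*(-84) - 78) = 1962/(-252 - 78) = 1962/(-330) = 1962*(-1/330) = -327/55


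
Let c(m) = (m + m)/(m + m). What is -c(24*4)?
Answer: -1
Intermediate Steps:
c(m) = 1 (c(m) = (2*m)/((2*m)) = (2*m)*(1/(2*m)) = 1)
-c(24*4) = -1*1 = -1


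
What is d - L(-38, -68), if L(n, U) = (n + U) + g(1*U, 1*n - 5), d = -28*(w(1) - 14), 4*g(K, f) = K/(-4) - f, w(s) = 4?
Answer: 371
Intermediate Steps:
g(K, f) = -f/4 - K/16 (g(K, f) = (K/(-4) - f)/4 = (K*(-1/4) - f)/4 = (-K/4 - f)/4 = (-f - K/4)/4 = -f/4 - K/16)
d = 280 (d = -28*(4 - 14) = -28*(-10) = 280)
L(n, U) = 5/4 + 3*n/4 + 15*U/16 (L(n, U) = (n + U) + (-(1*n - 5)/4 - U/16) = (U + n) + (-(n - 5)/4 - U/16) = (U + n) + (-(-5 + n)/4 - U/16) = (U + n) + ((5/4 - n/4) - U/16) = (U + n) + (5/4 - n/4 - U/16) = 5/4 + 3*n/4 + 15*U/16)
d - L(-38, -68) = 280 - (5/4 + (3/4)*(-38) + (15/16)*(-68)) = 280 - (5/4 - 57/2 - 255/4) = 280 - 1*(-91) = 280 + 91 = 371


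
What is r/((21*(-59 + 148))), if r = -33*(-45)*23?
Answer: 11385/623 ≈ 18.274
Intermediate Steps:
r = 34155 (r = 1485*23 = 34155)
r/((21*(-59 + 148))) = 34155/((21*(-59 + 148))) = 34155/((21*89)) = 34155/1869 = 34155*(1/1869) = 11385/623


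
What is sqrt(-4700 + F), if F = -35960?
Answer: 2*I*sqrt(10165) ≈ 201.64*I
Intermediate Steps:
sqrt(-4700 + F) = sqrt(-4700 - 35960) = sqrt(-40660) = 2*I*sqrt(10165)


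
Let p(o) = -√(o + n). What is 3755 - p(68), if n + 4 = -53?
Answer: 3755 + √11 ≈ 3758.3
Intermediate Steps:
n = -57 (n = -4 - 53 = -57)
p(o) = -√(-57 + o) (p(o) = -√(o - 57) = -√(-57 + o))
3755 - p(68) = 3755 - (-1)*√(-57 + 68) = 3755 - (-1)*√11 = 3755 + √11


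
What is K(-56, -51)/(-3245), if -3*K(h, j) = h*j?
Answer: 952/3245 ≈ 0.29337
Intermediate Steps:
K(h, j) = -h*j/3
K(-56, -51)/(-3245) = -⅓*(-56)*(-51)/(-3245) = -952*(-1/3245) = 952/3245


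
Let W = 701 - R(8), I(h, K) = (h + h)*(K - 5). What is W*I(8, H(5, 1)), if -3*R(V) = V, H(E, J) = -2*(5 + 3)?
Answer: -236432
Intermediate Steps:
H(E, J) = -16 (H(E, J) = -2*8 = -16)
R(V) = -V/3
I(h, K) = 2*h*(-5 + K) (I(h, K) = (2*h)*(-5 + K) = 2*h*(-5 + K))
W = 2111/3 (W = 701 - (-1)*8/3 = 701 - 1*(-8/3) = 701 + 8/3 = 2111/3 ≈ 703.67)
W*I(8, H(5, 1)) = 2111*(2*8*(-5 - 16))/3 = 2111*(2*8*(-21))/3 = (2111/3)*(-336) = -236432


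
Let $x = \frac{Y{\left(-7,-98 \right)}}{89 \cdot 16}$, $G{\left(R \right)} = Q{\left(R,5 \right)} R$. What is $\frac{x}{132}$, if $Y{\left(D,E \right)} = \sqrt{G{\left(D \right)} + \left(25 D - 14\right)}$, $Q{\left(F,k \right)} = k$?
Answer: $\frac{i \sqrt{14}}{46992} \approx 7.9623 \cdot 10^{-5} i$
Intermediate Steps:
$G{\left(R \right)} = 5 R$
$Y{\left(D,E \right)} = \sqrt{-14 + 30 D}$ ($Y{\left(D,E \right)} = \sqrt{5 D + \left(25 D - 14\right)} = \sqrt{5 D + \left(-14 + 25 D\right)} = \sqrt{-14 + 30 D}$)
$x = \frac{i \sqrt{14}}{356}$ ($x = \frac{\sqrt{-14 + 30 \left(-7\right)}}{89 \cdot 16} = \frac{\sqrt{-14 - 210}}{1424} = \sqrt{-224} \cdot \frac{1}{1424} = 4 i \sqrt{14} \cdot \frac{1}{1424} = \frac{i \sqrt{14}}{356} \approx 0.01051 i$)
$\frac{x}{132} = \frac{\frac{1}{356} i \sqrt{14}}{132} = \frac{i \sqrt{14}}{356} \cdot \frac{1}{132} = \frac{i \sqrt{14}}{46992}$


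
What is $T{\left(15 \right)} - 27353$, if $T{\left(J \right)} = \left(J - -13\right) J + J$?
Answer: $-26918$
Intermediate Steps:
$T{\left(J \right)} = J + J \left(13 + J\right)$ ($T{\left(J \right)} = \left(J + 13\right) J + J = \left(13 + J\right) J + J = J \left(13 + J\right) + J = J + J \left(13 + J\right)$)
$T{\left(15 \right)} - 27353 = 15 \left(14 + 15\right) - 27353 = 15 \cdot 29 - 27353 = 435 - 27353 = -26918$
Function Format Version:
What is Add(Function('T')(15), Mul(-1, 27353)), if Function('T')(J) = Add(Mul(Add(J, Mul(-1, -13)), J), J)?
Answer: -26918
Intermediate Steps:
Function('T')(J) = Add(J, Mul(J, Add(13, J))) (Function('T')(J) = Add(Mul(Add(J, 13), J), J) = Add(Mul(Add(13, J), J), J) = Add(Mul(J, Add(13, J)), J) = Add(J, Mul(J, Add(13, J))))
Add(Function('T')(15), Mul(-1, 27353)) = Add(Mul(15, Add(14, 15)), Mul(-1, 27353)) = Add(Mul(15, 29), -27353) = Add(435, -27353) = -26918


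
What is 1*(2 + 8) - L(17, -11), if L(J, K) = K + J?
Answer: 4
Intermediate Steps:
L(J, K) = J + K
1*(2 + 8) - L(17, -11) = 1*(2 + 8) - (17 - 11) = 1*10 - 1*6 = 10 - 6 = 4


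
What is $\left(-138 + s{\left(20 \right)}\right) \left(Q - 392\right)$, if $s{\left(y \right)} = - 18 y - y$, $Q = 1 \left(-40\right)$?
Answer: $223776$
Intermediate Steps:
$Q = -40$
$s{\left(y \right)} = - 19 y$
$\left(-138 + s{\left(20 \right)}\right) \left(Q - 392\right) = \left(-138 - 380\right) \left(-40 - 392\right) = \left(-138 - 380\right) \left(-432\right) = \left(-518\right) \left(-432\right) = 223776$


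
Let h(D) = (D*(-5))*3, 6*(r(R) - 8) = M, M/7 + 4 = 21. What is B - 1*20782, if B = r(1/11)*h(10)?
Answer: -24957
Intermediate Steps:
M = 119 (M = -28 + 7*21 = -28 + 147 = 119)
r(R) = 167/6 (r(R) = 8 + (⅙)*119 = 8 + 119/6 = 167/6)
h(D) = -15*D (h(D) = -5*D*3 = -15*D)
B = -4175 (B = 167*(-15*10)/6 = (167/6)*(-150) = -4175)
B - 1*20782 = -4175 - 1*20782 = -4175 - 20782 = -24957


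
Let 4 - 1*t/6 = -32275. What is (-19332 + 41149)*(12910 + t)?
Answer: 4507043128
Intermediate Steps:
t = 193674 (t = 24 - 6*(-32275) = 24 + 193650 = 193674)
(-19332 + 41149)*(12910 + t) = (-19332 + 41149)*(12910 + 193674) = 21817*206584 = 4507043128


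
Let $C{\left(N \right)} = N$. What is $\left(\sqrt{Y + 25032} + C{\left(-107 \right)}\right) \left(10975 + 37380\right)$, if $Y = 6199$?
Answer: $-5173985 + 48355 \sqrt{31231} \approx 3.3715 \cdot 10^{6}$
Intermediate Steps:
$\left(\sqrt{Y + 25032} + C{\left(-107 \right)}\right) \left(10975 + 37380\right) = \left(\sqrt{6199 + 25032} - 107\right) \left(10975 + 37380\right) = \left(\sqrt{31231} - 107\right) 48355 = \left(-107 + \sqrt{31231}\right) 48355 = -5173985 + 48355 \sqrt{31231}$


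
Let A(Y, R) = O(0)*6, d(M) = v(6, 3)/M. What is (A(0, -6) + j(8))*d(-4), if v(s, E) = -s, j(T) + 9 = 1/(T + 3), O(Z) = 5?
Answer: 348/11 ≈ 31.636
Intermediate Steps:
j(T) = -9 + 1/(3 + T) (j(T) = -9 + 1/(T + 3) = -9 + 1/(3 + T))
d(M) = -6/M (d(M) = (-1*6)/M = -6/M)
A(Y, R) = 30 (A(Y, R) = 5*6 = 30)
(A(0, -6) + j(8))*d(-4) = (30 + (-26 - 9*8)/(3 + 8))*(-6/(-4)) = (30 + (-26 - 72)/11)*(-6*(-¼)) = (30 + (1/11)*(-98))*(3/2) = (30 - 98/11)*(3/2) = (232/11)*(3/2) = 348/11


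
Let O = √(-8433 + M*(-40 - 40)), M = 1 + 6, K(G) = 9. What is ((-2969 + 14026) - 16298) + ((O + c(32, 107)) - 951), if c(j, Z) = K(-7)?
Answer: -6183 + 23*I*√17 ≈ -6183.0 + 94.831*I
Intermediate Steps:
c(j, Z) = 9
M = 7
O = 23*I*√17 (O = √(-8433 + 7*(-40 - 40)) = √(-8433 + 7*(-80)) = √(-8433 - 560) = √(-8993) = 23*I*√17 ≈ 94.831*I)
((-2969 + 14026) - 16298) + ((O + c(32, 107)) - 951) = ((-2969 + 14026) - 16298) + ((23*I*√17 + 9) - 951) = (11057 - 16298) + ((9 + 23*I*√17) - 951) = -5241 + (-942 + 23*I*√17) = -6183 + 23*I*√17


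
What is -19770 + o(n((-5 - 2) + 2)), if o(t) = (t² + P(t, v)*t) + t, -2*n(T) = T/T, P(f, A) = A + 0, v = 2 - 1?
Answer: -79083/4 ≈ -19771.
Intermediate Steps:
v = 1
P(f, A) = A
n(T) = -½ (n(T) = -T/(2*T) = -½*1 = -½)
o(t) = t² + 2*t (o(t) = (t² + 1*t) + t = (t² + t) + t = (t + t²) + t = t² + 2*t)
-19770 + o(n((-5 - 2) + 2)) = -19770 - (2 - ½)/2 = -19770 - ½*3/2 = -19770 - ¾ = -79083/4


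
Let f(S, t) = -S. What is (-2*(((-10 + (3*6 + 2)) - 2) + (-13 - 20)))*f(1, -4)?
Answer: -50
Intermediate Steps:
(-2*(((-10 + (3*6 + 2)) - 2) + (-13 - 20)))*f(1, -4) = (-2*(((-10 + (3*6 + 2)) - 2) + (-13 - 20)))*(-1*1) = -2*(((-10 + (18 + 2)) - 2) - 33)*(-1) = -2*(((-10 + 20) - 2) - 33)*(-1) = -2*((10 - 2) - 33)*(-1) = -2*(8 - 33)*(-1) = -2*(-25)*(-1) = 50*(-1) = -50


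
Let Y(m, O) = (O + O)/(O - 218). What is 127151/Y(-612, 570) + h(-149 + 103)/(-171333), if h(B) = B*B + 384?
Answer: 639031189468/16276635 ≈ 39261.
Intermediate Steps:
h(B) = 384 + B**2 (h(B) = B**2 + 384 = 384 + B**2)
Y(m, O) = 2*O/(-218 + O) (Y(m, O) = (2*O)/(-218 + O) = 2*O/(-218 + O))
127151/Y(-612, 570) + h(-149 + 103)/(-171333) = 127151/((2*570/(-218 + 570))) + (384 + (-149 + 103)**2)/(-171333) = 127151/((2*570/352)) + (384 + (-46)**2)*(-1/171333) = 127151/((2*570*(1/352))) + (384 + 2116)*(-1/171333) = 127151/(285/88) + 2500*(-1/171333) = 127151*(88/285) - 2500/171333 = 11189288/285 - 2500/171333 = 639031189468/16276635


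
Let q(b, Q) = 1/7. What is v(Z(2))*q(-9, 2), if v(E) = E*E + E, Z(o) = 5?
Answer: 30/7 ≈ 4.2857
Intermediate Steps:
q(b, Q) = ⅐
v(E) = E + E² (v(E) = E² + E = E + E²)
v(Z(2))*q(-9, 2) = (5*(1 + 5))*(⅐) = (5*6)*(⅐) = 30*(⅐) = 30/7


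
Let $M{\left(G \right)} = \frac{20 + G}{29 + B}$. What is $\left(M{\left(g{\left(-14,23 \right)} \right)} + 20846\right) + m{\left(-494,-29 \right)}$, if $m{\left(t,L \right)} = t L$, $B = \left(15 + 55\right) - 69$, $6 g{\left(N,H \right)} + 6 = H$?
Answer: $\frac{6331097}{180} \approx 35173.0$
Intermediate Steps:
$g{\left(N,H \right)} = -1 + \frac{H}{6}$
$B = 1$ ($B = 70 - 69 = 1$)
$m{\left(t,L \right)} = L t$
$M{\left(G \right)} = \frac{2}{3} + \frac{G}{30}$ ($M{\left(G \right)} = \frac{20 + G}{29 + 1} = \frac{20 + G}{30} = \left(20 + G\right) \frac{1}{30} = \frac{2}{3} + \frac{G}{30}$)
$\left(M{\left(g{\left(-14,23 \right)} \right)} + 20846\right) + m{\left(-494,-29 \right)} = \left(\left(\frac{2}{3} + \frac{-1 + \frac{1}{6} \cdot 23}{30}\right) + 20846\right) - -14326 = \left(\left(\frac{2}{3} + \frac{-1 + \frac{23}{6}}{30}\right) + 20846\right) + 14326 = \left(\left(\frac{2}{3} + \frac{1}{30} \cdot \frac{17}{6}\right) + 20846\right) + 14326 = \left(\left(\frac{2}{3} + \frac{17}{180}\right) + 20846\right) + 14326 = \left(\frac{137}{180} + 20846\right) + 14326 = \frac{3752417}{180} + 14326 = \frac{6331097}{180}$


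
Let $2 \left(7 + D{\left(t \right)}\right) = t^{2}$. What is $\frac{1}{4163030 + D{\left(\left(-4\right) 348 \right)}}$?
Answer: $\frac{1}{5131855} \approx 1.9486 \cdot 10^{-7}$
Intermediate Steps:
$D{\left(t \right)} = -7 + \frac{t^{2}}{2}$
$\frac{1}{4163030 + D{\left(\left(-4\right) 348 \right)}} = \frac{1}{4163030 - \left(7 - \frac{\left(\left(-4\right) 348\right)^{2}}{2}\right)} = \frac{1}{4163030 - \left(7 - \frac{\left(-1392\right)^{2}}{2}\right)} = \frac{1}{4163030 + \left(-7 + \frac{1}{2} \cdot 1937664\right)} = \frac{1}{4163030 + \left(-7 + 968832\right)} = \frac{1}{4163030 + 968825} = \frac{1}{5131855}$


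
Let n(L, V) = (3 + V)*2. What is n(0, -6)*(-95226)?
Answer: 571356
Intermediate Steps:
n(L, V) = 6 + 2*V
n(0, -6)*(-95226) = (6 + 2*(-6))*(-95226) = (6 - 12)*(-95226) = -6*(-95226) = 571356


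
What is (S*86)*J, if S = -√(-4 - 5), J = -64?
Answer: 16512*I ≈ 16512.0*I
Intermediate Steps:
S = -3*I (S = -√(-9) = -3*I ≈ -3.0*I)
(S*86)*J = (-3*I*86)*(-64) = -258*I*(-64) = 16512*I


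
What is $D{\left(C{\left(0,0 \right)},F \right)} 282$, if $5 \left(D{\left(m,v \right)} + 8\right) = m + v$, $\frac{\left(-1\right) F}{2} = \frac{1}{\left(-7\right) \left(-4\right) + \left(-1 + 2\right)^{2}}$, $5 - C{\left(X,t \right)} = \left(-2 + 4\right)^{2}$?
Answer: $- \frac{319506}{145} \approx -2203.5$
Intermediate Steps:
$C{\left(X,t \right)} = 1$ ($C{\left(X,t \right)} = 5 - \left(-2 + 4\right)^{2} = 5 - 2^{2} = 5 - 4 = 1$)
$F = - \frac{2}{29}$ ($F = - \frac{2}{\left(-7\right) \left(-4\right) + \left(-1 + 2\right)^{2}} = - \frac{2}{28 + 1^{2}} = - \frac{2}{28 + 1} = - \frac{2}{29} \approx -0.068966$)
$D{\left(m,v \right)} = -8 + \frac{m}{5} + \frac{v}{5}$ ($D{\left(m,v \right)} = -8 + \frac{m + v}{5} = -8 + \left(\frac{m}{5} + \frac{v}{5}\right) = -8 + \frac{m}{5} + \frac{v}{5}$)
$D{\left(C{\left(0,0 \right)},F \right)} 282 = \left(-8 + \frac{1}{5} \cdot 1 + \frac{1}{5} \left(- \frac{2}{29}\right)\right) 282 = \left(-8 + \frac{1}{5} - \frac{2}{145}\right) 282 = \left(- \frac{1133}{145}\right) 282 = - \frac{319506}{145}$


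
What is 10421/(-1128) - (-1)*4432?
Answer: 4988875/1128 ≈ 4422.8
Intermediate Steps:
10421/(-1128) - (-1)*4432 = 10421*(-1/1128) - 1*(-4432) = -10421/1128 + 4432 = 4988875/1128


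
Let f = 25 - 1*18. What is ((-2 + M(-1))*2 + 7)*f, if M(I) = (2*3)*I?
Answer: -63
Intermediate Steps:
M(I) = 6*I
f = 7 (f = 25 - 18 = 7)
((-2 + M(-1))*2 + 7)*f = ((-2 + 6*(-1))*2 + 7)*7 = ((-2 - 6)*2 + 7)*7 = (-8*2 + 7)*7 = (-16 + 7)*7 = -9*7 = -63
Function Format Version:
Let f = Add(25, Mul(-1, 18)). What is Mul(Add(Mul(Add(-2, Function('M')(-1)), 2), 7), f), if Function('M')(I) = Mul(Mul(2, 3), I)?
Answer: -63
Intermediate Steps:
Function('M')(I) = Mul(6, I)
f = 7 (f = Add(25, -18) = 7)
Mul(Add(Mul(Add(-2, Function('M')(-1)), 2), 7), f) = Mul(Add(Mul(Add(-2, Mul(6, -1)), 2), 7), 7) = Mul(Add(Mul(Add(-2, -6), 2), 7), 7) = Mul(Add(Mul(-8, 2), 7), 7) = Mul(Add(-16, 7), 7) = Mul(-9, 7) = -63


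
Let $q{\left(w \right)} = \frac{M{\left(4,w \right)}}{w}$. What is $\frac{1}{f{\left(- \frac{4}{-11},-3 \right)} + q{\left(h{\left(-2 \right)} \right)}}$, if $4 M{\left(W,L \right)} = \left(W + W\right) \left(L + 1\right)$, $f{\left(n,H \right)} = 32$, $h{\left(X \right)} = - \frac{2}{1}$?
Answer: $\frac{1}{33} \approx 0.030303$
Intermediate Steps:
$h{\left(X \right)} = -2$ ($h{\left(X \right)} = \left(-2\right) 1 = -2$)
$M{\left(W,L \right)} = \frac{W \left(1 + L\right)}{2}$ ($M{\left(W,L \right)} = \frac{\left(W + W\right) \left(L + 1\right)}{4} = \frac{2 W \left(1 + L\right)}{4} = \frac{W \left(1 + L\right)}{2}$)
$q{\left(w \right)} = \frac{2 + 2 w}{w}$ ($q{\left(w \right)} = \frac{\frac{1}{2} \cdot 4 \left(1 + w\right)}{w} = \frac{2 + 2 w}{w}$)
$\frac{1}{f{\left(- \frac{4}{-11},-3 \right)} + q{\left(h{\left(-2 \right)} \right)}} = \frac{1}{32 + \left(2 + \frac{2}{-2}\right)} = \frac{1}{32 + \left(2 + 2 \left(- \frac{1}{2}\right)\right)} = \frac{1}{32 + \left(2 - 1\right)} = \frac{1}{32 + 1} = \frac{1}{33}$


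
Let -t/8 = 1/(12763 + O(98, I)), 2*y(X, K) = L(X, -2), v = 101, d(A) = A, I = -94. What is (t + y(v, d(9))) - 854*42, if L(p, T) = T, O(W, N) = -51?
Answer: -56995842/1589 ≈ -35869.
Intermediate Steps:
y(X, K) = -1 (y(X, K) = (1/2)*(-2) = -1)
t = -1/1589 (t = -8/(12763 - 51) = -8/12712 = -8*1/12712 = -1/1589 ≈ -0.00062933)
(t + y(v, d(9))) - 854*42 = (-1/1589 - 1) - 854*42 = -1590/1589 - 35868 = -56995842/1589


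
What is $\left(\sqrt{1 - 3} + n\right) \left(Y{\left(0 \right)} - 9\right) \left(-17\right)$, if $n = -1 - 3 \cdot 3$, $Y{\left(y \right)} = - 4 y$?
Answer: $-1530 + 153 i \sqrt{2} \approx -1530.0 + 216.37 i$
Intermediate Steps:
$n = -10$ ($n = -1 - 9 = -10$)
$\left(\sqrt{1 - 3} + n\right) \left(Y{\left(0 \right)} - 9\right) \left(-17\right) = \left(\sqrt{1 - 3} - 10\right) \left(\left(-4\right) 0 - 9\right) \left(-17\right) = \left(\sqrt{-2} - 10\right) \left(0 - 9\right) \left(-17\right) = \left(i \sqrt{2} - 10\right) \left(-9\right) \left(-17\right) = \left(-10 + i \sqrt{2}\right) \left(-9\right) \left(-17\right) = \left(90 - 9 i \sqrt{2}\right) \left(-17\right) = -1530 + 153 i \sqrt{2}$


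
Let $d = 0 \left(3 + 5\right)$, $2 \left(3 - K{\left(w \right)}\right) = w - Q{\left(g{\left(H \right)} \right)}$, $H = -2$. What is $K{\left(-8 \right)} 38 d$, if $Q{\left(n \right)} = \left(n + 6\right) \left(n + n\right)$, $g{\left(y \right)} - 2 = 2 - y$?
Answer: $0$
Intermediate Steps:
$g{\left(y \right)} = 4 - y$ ($g{\left(y \right)} = 2 - \left(-2 + y\right) = 4 - y$)
$Q{\left(n \right)} = 2 n \left(6 + n\right)$ ($Q{\left(n \right)} = \left(6 + n\right) 2 n = 2 n \left(6 + n\right)$)
$K{\left(w \right)} = 75 - \frac{w}{2}$ ($K{\left(w \right)} = 3 - \frac{w - 2 \left(4 - -2\right) \left(6 + \left(4 - -2\right)\right)}{2} = 3 - \frac{w - 2 \left(4 + 2\right) \left(6 + \left(4 + 2\right)\right)}{2} = 3 - \frac{w - 2 \cdot 6 \left(6 + 6\right)}{2} = 3 - \frac{w - 2 \cdot 6 \cdot 12}{2} = 3 - \frac{w - 144}{2} = 3 - \frac{-144 + w}{2} = 3 - \left(-72 + \frac{w}{2}\right) = 75 - \frac{w}{2}$)
$d = 0$ ($d = 0 \cdot 8 = 0$)
$K{\left(-8 \right)} 38 d = \left(75 - -4\right) 38 \cdot 0 = \left(75 + 4\right) 38 \cdot 0 = 79 \cdot 38 \cdot 0 = 3002 \cdot 0 = 0$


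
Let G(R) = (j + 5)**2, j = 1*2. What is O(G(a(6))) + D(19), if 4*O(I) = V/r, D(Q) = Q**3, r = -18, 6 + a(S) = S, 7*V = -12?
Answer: 288079/42 ≈ 6859.0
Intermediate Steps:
j = 2
V = -12/7 (V = (1/7)*(-12) = -12/7 ≈ -1.7143)
a(S) = -6 + S
G(R) = 49 (G(R) = (2 + 5)**2 = 7**2 = 49)
O(I) = 1/42 (O(I) = (-12/7/(-18))/4 = (-12/7*(-1/18))/4 = (1/4)*(2/21) = 1/42)
O(G(a(6))) + D(19) = 1/42 + 19**3 = 1/42 + 6859 = 288079/42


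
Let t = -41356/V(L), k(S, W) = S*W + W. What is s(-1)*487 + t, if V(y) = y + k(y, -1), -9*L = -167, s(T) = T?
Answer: 40869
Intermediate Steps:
k(S, W) = W + S*W
L = 167/9 (L = -⅑*(-167) = 167/9 ≈ 18.556)
V(y) = -1 (V(y) = y - (1 + y) = y + (-1 - y) = -1)
t = 41356 (t = -41356/(-1) = -41356*(-1) = 41356)
s(-1)*487 + t = -1*487 + 41356 = -487 + 41356 = 40869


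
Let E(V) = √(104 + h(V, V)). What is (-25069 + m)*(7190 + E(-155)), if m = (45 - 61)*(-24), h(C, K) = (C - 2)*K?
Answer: -177485150 - 24685*√24439 ≈ -1.8134e+8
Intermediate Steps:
h(C, K) = K*(-2 + C) (h(C, K) = (-2 + C)*K = K*(-2 + C))
E(V) = √(104 + V*(-2 + V))
m = 384 (m = -16*(-24) = 384)
(-25069 + m)*(7190 + E(-155)) = (-25069 + 384)*(7190 + √(104 - 155*(-2 - 155))) = -24685*(7190 + √(104 - 155*(-157))) = -24685*(7190 + √(104 + 24335)) = -24685*(7190 + √24439) = -177485150 - 24685*√24439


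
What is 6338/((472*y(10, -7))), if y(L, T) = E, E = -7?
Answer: -3169/1652 ≈ -1.9183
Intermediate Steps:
y(L, T) = -7
6338/((472*y(10, -7))) = 6338/((472*(-7))) = 6338/(-3304) = 6338*(-1/3304) = -3169/1652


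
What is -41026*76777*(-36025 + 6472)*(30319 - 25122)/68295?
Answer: 161258772631411694/22765 ≈ 7.0836e+12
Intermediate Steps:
-41026*76777*(-36025 + 6472)*(30319 - 25122)/68295 = -41026/((68295*(1/76777))/((-29553*5197))) = -41026/((68295/76777)/(-153586941)) = -41026/((68295/76777)*(-1/153586941)) = -41026/(-22765/3930648189719) = -41026*(-3930648189719/22765) = 161258772631411694/22765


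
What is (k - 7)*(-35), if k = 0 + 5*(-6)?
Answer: 1295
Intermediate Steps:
k = -30 (k = 0 - 30 = -30)
(k - 7)*(-35) = (-30 - 7)*(-35) = -37*(-35) = 1295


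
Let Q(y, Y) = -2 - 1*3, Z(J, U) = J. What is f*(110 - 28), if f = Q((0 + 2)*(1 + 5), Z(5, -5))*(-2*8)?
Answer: 6560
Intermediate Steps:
Q(y, Y) = -5 (Q(y, Y) = -2 - 3 = -5)
f = 80 (f = -(-10)*8 = -5*(-16) = 80)
f*(110 - 28) = 80*(110 - 28) = 80*82 = 6560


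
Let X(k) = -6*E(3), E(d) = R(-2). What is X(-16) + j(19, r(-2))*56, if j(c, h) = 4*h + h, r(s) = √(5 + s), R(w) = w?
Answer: 12 + 280*√3 ≈ 496.97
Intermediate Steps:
E(d) = -2
X(k) = 12 (X(k) = -6*(-2) = 12)
j(c, h) = 5*h
X(-16) + j(19, r(-2))*56 = 12 + (5*√(5 - 2))*56 = 12 + (5*√3)*56 = 12 + 280*√3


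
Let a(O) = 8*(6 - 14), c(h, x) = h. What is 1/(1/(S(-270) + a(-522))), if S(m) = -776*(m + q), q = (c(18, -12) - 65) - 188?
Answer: 391816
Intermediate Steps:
a(O) = -64 (a(O) = 8*(-8) = -64)
q = -235 (q = (18 - 65) - 188 = -47 - 188 = -235)
S(m) = 182360 - 776*m (S(m) = -776*(m - 235) = -776*(-235 + m) = 182360 - 776*m)
1/(1/(S(-270) + a(-522))) = 1/(1/((182360 - 776*(-270)) - 64)) = 1/(1/((182360 + 209520) - 64)) = 1/(1/(391880 - 64)) = 1/(1/391816) = 391816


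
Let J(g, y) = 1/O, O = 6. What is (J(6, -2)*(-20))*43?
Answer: -430/3 ≈ -143.33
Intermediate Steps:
J(g, y) = ⅙ (J(g, y) = 1/6 = ⅙)
(J(6, -2)*(-20))*43 = ((⅙)*(-20))*43 = -10/3*43 = -430/3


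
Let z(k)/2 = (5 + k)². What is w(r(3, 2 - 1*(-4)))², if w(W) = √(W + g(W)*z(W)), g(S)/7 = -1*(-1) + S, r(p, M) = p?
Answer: 3587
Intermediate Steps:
z(k) = 2*(5 + k)²
g(S) = 7 + 7*S (g(S) = 7*(-1*(-1) + S) = 7*(1 + S) = 7 + 7*S)
w(W) = √(W + 2*(5 + W)²*(7 + 7*W)) (w(W) = √(W + (7 + 7*W)*(2*(5 + W)²)) = √(W + 2*(5 + W)²*(7 + 7*W)))
w(r(3, 2 - 1*(-4)))² = (√(3 + 14*(5 + 3)²*(1 + 3)))² = (√(3 + 14*8²*4))² = (√(3 + 14*64*4))² = (√(3 + 3584))² = (√3587)² = 3587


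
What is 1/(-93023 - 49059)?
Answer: -1/142082 ≈ -7.0382e-6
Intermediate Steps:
1/(-93023 - 49059) = 1/(-142082) = -1/142082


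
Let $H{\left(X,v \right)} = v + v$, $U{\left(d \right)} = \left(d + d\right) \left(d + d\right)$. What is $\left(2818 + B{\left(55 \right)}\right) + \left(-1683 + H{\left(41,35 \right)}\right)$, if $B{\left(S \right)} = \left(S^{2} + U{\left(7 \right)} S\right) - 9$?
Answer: $15001$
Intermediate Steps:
$U{\left(d \right)} = 4 d^{2}$ ($U{\left(d \right)} = 2 d 2 d = 4 d^{2}$)
$H{\left(X,v \right)} = 2 v$
$B{\left(S \right)} = -9 + S^{2} + 196 S$ ($B{\left(S \right)} = \left(S^{2} + 4 \cdot 7^{2} S\right) - 9 = \left(S^{2} + 4 \cdot 49 S\right) - 9 = \left(S^{2} + 196 S\right) - 9 = -9 + S^{2} + 196 S$)
$\left(2818 + B{\left(55 \right)}\right) + \left(-1683 + H{\left(41,35 \right)}\right) = \left(2818 + \left(-9 + 55^{2} + 196 \cdot 55\right)\right) + \left(-1683 + 2 \cdot 35\right) = \left(2818 + \left(-9 + 3025 + 10780\right)\right) + \left(-1683 + 70\right) = \left(2818 + 13796\right) - 1613 = 16614 - 1613 = 15001$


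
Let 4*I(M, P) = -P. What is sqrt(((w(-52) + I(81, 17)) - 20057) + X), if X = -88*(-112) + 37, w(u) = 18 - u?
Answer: I*sqrt(40393)/2 ≈ 100.49*I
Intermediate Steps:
I(M, P) = -P/4 (I(M, P) = (-P)/4 = -P/4)
X = 9893 (X = 9856 + 37 = 9893)
sqrt(((w(-52) + I(81, 17)) - 20057) + X) = sqrt((((18 - 1*(-52)) - 1/4*17) - 20057) + 9893) = sqrt((((18 + 52) - 17/4) - 20057) + 9893) = sqrt(((70 - 17/4) - 20057) + 9893) = sqrt((263/4 - 20057) + 9893) = sqrt(-79965/4 + 9893) = sqrt(-40393/4) = I*sqrt(40393)/2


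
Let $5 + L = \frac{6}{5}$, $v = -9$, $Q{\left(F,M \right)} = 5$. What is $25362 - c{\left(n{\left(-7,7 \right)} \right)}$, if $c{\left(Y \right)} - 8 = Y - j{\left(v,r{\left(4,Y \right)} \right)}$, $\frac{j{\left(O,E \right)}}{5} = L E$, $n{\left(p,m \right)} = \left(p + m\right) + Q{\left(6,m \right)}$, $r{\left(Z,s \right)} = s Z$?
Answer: $24969$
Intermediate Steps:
$r{\left(Z,s \right)} = Z s$
$n{\left(p,m \right)} = 5 + m + p$ ($n{\left(p,m \right)} = \left(p + m\right) + 5 = \left(m + p\right) + 5 = 5 + m + p$)
$L = - \frac{19}{5}$ ($L = -5 + \frac{6}{5} = - \frac{19}{5} \approx -3.8$)
$j{\left(O,E \right)} = - 19 E$ ($j{\left(O,E \right)} = 5 \left(- \frac{19 E}{5}\right) = - 19 E$)
$c{\left(Y \right)} = 8 + 77 Y$ ($c{\left(Y \right)} = 8 - \left(- Y - 76 Y\right) = 8 + \left(Y - - 76 Y\right) = 8 + \left(Y + 76 Y\right) = 8 + 77 Y$)
$25362 - c{\left(n{\left(-7,7 \right)} \right)} = 25362 - \left(8 + 77 \left(5 + 7 - 7\right)\right) = 25362 - \left(8 + 77 \cdot 5\right) = 25362 - \left(8 + 385\right) = 25362 - 393 = 24969$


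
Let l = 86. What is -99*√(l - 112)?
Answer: -99*I*√26 ≈ -504.8*I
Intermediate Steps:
-99*√(l - 112) = -99*√(86 - 112) = -99*I*√26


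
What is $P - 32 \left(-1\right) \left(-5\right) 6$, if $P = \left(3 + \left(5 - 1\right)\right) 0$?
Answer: $-960$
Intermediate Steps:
$P = 0$ ($P = \left(3 + 4\right) 0 = 7 \cdot 0 = 0$)
$P - 32 \left(-1\right) \left(-5\right) 6 = 0 - 32 \left(-1\right) \left(-5\right) 6 = 0 - 32 \cdot 5 \cdot 6 = 0 - 960 = -960$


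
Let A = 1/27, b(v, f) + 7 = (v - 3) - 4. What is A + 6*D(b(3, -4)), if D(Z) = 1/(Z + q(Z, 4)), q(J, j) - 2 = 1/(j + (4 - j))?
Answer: -613/945 ≈ -0.64868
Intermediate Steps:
b(v, f) = -14 + v (b(v, f) = -7 + ((v - 3) - 4) = -7 + ((-3 + v) - 4) = -7 + (-7 + v) = -14 + v)
q(J, j) = 9/4 (q(J, j) = 2 + 1/(j + (4 - j)) = 2 + 1/4 = 2 + ¼ = 9/4)
D(Z) = 1/(9/4 + Z) (D(Z) = 1/(Z + 9/4) = 1/(9/4 + Z))
A = 1/27 (A = 1*(1/27) = 1/27 ≈ 0.037037)
A + 6*D(b(3, -4)) = 1/27 + 6*(4/(9 + 4*(-14 + 3))) = 1/27 + 6*(4/(9 + 4*(-11))) = 1/27 + 6*(4/(9 - 44)) = 1/27 + 6*(4/(-35)) = 1/27 + 6*(4*(-1/35)) = 1/27 + 6*(-4/35) = 1/27 - 24/35 = -613/945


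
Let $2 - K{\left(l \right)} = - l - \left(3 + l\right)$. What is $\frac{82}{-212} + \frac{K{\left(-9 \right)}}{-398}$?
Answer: $- \frac{3735}{10547} \approx -0.35413$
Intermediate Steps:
$K{\left(l \right)} = 5 + 2 l$ ($K{\left(l \right)} = 2 - \left(- l - \left(3 + l\right)\right) = 2 - \left(-3 - 2 l\right) = 2 + \left(3 + 2 l\right) = 5 + 2 l$)
$\frac{82}{-212} + \frac{K{\left(-9 \right)}}{-398} = \frac{82}{-212} + \frac{5 + 2 \left(-9\right)}{-398} = 82 \left(- \frac{1}{212}\right) + \left(5 - 18\right) \left(- \frac{1}{398}\right) = - \frac{41}{106} - - \frac{13}{398} = - \frac{41}{106} + \frac{13}{398} = - \frac{3735}{10547}$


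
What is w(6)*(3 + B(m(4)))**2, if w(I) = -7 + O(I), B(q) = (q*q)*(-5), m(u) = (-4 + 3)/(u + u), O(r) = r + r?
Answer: 174845/4096 ≈ 42.687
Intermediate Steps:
O(r) = 2*r
m(u) = -1/(2*u)
B(q) = -5*q**2 (B(q) = q**2*(-5) = -5*q**2)
w(I) = -7 + 2*I
w(6)*(3 + B(m(4)))**2 = (-7 + 2*6)*(3 - 5*(-1/2/4)**2)**2 = (-7 + 12)*(3 - 5*(-1/2*1/4)**2)**2 = 5*(3 - 5*(-1/8)**2)**2 = 5*(3 - 5*1/64)**2 = 5*(3 - 5/64)**2 = 5*(187/64)**2 = 5*(34969/4096) = 174845/4096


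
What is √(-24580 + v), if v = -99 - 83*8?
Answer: I*√25343 ≈ 159.19*I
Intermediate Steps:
v = -763 (v = -99 - 664 = -763)
√(-24580 + v) = √(-24580 - 763) = √(-25343) = I*√25343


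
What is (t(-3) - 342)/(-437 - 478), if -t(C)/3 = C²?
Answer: 123/305 ≈ 0.40328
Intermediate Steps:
t(C) = -3*C²
(t(-3) - 342)/(-437 - 478) = (-3*(-3)² - 342)/(-437 - 478) = (-3*9 - 342)/(-915) = (-27 - 342)*(-1/915) = -369*(-1/915) = 123/305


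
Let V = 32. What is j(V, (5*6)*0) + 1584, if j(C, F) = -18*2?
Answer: 1548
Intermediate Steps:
j(C, F) = -36
j(V, (5*6)*0) + 1584 = -36 + 1584 = 1548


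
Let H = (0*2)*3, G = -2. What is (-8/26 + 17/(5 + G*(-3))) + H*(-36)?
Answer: 177/143 ≈ 1.2378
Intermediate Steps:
H = 0 (H = 0*3 = 0)
(-8/26 + 17/(5 + G*(-3))) + H*(-36) = (-8/26 + 17/(5 - 2*(-3))) + 0*(-36) = (-8*1/26 + 17/(5 + 6)) + 0 = (-4/13 + 17/11) + 0 = 177/143 + 0 = 177/143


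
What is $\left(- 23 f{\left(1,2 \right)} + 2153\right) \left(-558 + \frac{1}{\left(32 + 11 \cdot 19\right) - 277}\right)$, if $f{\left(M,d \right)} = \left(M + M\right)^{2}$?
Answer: $- \frac{4600381}{4} \approx -1.1501 \cdot 10^{6}$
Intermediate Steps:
$f{\left(M,d \right)} = 4 M^{2}$ ($f{\left(M,d \right)} = \left(2 M\right)^{2} = 4 M^{2}$)
$\left(- 23 f{\left(1,2 \right)} + 2153\right) \left(-558 + \frac{1}{\left(32 + 11 \cdot 19\right) - 277}\right) = \left(- 23 \cdot 4 \cdot 1^{2} + 2153\right) \left(-558 + \frac{1}{\left(32 + 11 \cdot 19\right) - 277}\right) = \left(- 23 \cdot 4 \cdot 1 + 2153\right) \left(-558 + \frac{1}{\left(32 + 209\right) - 277}\right) = \left(\left(-23\right) 4 + 2153\right) \left(-558 + \frac{1}{241 - 277}\right) = \left(-92 + 2153\right) \left(-558 + \frac{1}{-36}\right) = 2061 \left(-558 - \frac{1}{36}\right) = 2061 \left(- \frac{20089}{36}\right) = - \frac{4600381}{4}$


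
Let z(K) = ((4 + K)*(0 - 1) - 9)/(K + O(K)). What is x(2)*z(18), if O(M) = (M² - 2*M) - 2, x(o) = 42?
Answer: -651/152 ≈ -4.2829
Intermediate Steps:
O(M) = -2 + M² - 2*M
z(K) = (-13 - K)/(-2 + K² - K) (z(K) = ((4 + K)*(0 - 1) - 9)/(K + (-2 + K² - 2*K)) = ((4 + K)*(-1) - 9)/(-2 + K² - K) = ((-4 - K) - 9)/(-2 + K² - K) = (-13 - K)/(-2 + K² - K))
x(2)*z(18) = 42*((13 + 18)/(2 + 18 - 1*18²)) = 42*(31/(2 + 18 - 1*324)) = 42*(31/(2 + 18 - 324)) = 42*(31/(-304)) = 42*(-1/304*31) = 42*(-31/304) = -651/152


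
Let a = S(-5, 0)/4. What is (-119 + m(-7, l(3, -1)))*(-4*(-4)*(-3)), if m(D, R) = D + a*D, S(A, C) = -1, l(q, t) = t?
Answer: 5964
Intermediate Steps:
a = -1/4 ≈ -0.25000
m(D, R) = 3*D/4 (m(D, R) = D - D/4 = 3*D/4)
(-119 + m(-7, l(3, -1)))*(-4*(-4)*(-3)) = (-119 + (3/4)*(-7))*(-4*(-4)*(-3)) = (-119 - 21/4)*(16*(-3)) = -497/4*(-48) = 5964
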